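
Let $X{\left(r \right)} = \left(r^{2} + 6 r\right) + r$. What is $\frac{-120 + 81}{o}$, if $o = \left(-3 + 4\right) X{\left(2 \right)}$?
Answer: $- \frac{13}{6} \approx -2.1667$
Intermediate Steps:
$X{\left(r \right)} = r^{2} + 7 r$
$o = 18$ ($o = \left(-3 + 4\right) 2 \left(7 + 2\right) = 1 \cdot 2 \cdot 9 = 1 \cdot 18 = 18$)
$\frac{-120 + 81}{o} = \frac{-120 + 81}{18} = \frac{1}{18} \left(-39\right) = - \frac{13}{6}$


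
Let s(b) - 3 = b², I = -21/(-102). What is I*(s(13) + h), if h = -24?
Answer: 518/17 ≈ 30.471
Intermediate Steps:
I = 7/34 (I = -21*(-1/102) = 7/34 ≈ 0.20588)
s(b) = 3 + b²
I*(s(13) + h) = 7*((3 + 13²) - 24)/34 = 7*((3 + 169) - 24)/34 = 7*(172 - 24)/34 = (7/34)*148 = 518/17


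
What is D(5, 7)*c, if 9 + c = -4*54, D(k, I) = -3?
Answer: 675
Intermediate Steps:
c = -225 (c = -9 - 4*54 = -9 - 216 = -225)
D(5, 7)*c = -3*(-225) = 675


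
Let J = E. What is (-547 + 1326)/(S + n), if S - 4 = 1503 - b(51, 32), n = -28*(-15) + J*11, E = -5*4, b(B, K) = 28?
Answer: 779/1679 ≈ 0.46397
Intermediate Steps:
E = -20
J = -20
n = 200 (n = -28*(-15) - 20*11 = 420 - 220 = 200)
S = 1479 (S = 4 + (1503 - 1*28) = 4 + (1503 - 28) = 4 + 1475 = 1479)
(-547 + 1326)/(S + n) = (-547 + 1326)/(1479 + 200) = 779/1679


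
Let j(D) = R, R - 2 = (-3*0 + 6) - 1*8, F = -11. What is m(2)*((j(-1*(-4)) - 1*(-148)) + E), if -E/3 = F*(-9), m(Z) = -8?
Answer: 1192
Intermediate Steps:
R = 0 (R = 2 + ((-3*0 + 6) - 1*8) = 2 + ((0 + 6) - 8) = 2 + (6 - 8) = 2 - 2 = 0)
E = -297 (E = -(-33)*(-9) = -3*99 = -297)
j(D) = 0
m(2)*((j(-1*(-4)) - 1*(-148)) + E) = -8*((0 - 1*(-148)) - 297) = -8*((0 + 148) - 297) = -8*(148 - 297) = -8*(-149) = 1192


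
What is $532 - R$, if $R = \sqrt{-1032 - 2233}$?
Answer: $532 - i \sqrt{3265} \approx 532.0 - 57.14 i$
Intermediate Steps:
$R = i \sqrt{3265}$ ($R = \sqrt{-3265} = i \sqrt{3265} \approx 57.14 i$)
$532 - R = 532 - i \sqrt{3265}$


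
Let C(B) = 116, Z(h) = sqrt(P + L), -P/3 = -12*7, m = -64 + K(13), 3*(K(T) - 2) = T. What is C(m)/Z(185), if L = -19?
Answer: 116*sqrt(233)/233 ≈ 7.5994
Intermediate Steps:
K(T) = 2 + T/3
m = -173/3 (m = -64 + (2 + (1/3)*13) = -64 + (2 + 13/3) = -64 + 19/3 = -173/3 ≈ -57.667)
P = 252 (P = -(-36)*7 = -3*(-84) = 252)
Z(h) = sqrt(233) (Z(h) = sqrt(252 - 19) = sqrt(233))
C(m)/Z(185) = 116/(sqrt(233)) = 116*(sqrt(233)/233) = 116*sqrt(233)/233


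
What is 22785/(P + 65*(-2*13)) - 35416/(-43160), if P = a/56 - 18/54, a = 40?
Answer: -2424347761/191425390 ≈ -12.665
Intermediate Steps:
P = 8/21 (P = 40/56 - 18/54 = 40*(1/56) - 18*1/54 = 5/7 - 1/3 = 8/21 ≈ 0.38095)
22785/(P + 65*(-2*13)) - 35416/(-43160) = 22785/(8/21 + 65*(-2*13)) - 35416/(-43160) = 22785/(8/21 + 65*(-26)) - 35416*(-1/43160) = 22785/(8/21 - 1690) + 4427/5395 = 22785/(-35482/21) + 4427/5395 = 22785*(-21/35482) + 4427/5395 = -478485/35482 + 4427/5395 = -2424347761/191425390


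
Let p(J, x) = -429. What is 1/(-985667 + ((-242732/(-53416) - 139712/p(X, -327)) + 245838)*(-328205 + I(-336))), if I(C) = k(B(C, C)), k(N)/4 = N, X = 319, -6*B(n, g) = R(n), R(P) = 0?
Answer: -520806/42078324985210367 ≈ -1.2377e-11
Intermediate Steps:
B(n, g) = 0 (B(n, g) = -⅙*0 = 0)
k(N) = 4*N
I(C) = 0 (I(C) = 4*0 = 0)
1/(-985667 + ((-242732/(-53416) - 139712/p(X, -327)) + 245838)*(-328205 + I(-336))) = 1/(-985667 + ((-242732/(-53416) - 139712/(-429)) + 245838)*(-328205 + 0)) = 1/(-985667 + ((-242732*(-1/53416) - 139712*(-1/429)) + 245838)*(-328205)) = 1/(-985667 + ((60683/13354 + 139712/429) + 245838)*(-328205)) = 1/(-985667 + (171977005/520806 + 245838)*(-328205)) = 1/(-985667 + (128205882433/520806)*(-328205)) = 1/(-985667 - 42077811643922765/520806) = 1/(-42078324985210367/520806) = -520806/42078324985210367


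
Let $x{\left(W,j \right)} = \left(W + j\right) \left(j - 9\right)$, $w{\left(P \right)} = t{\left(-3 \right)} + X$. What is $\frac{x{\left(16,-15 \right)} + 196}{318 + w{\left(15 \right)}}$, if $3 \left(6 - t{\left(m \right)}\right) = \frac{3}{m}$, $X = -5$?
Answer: $\frac{258}{479} \approx 0.53862$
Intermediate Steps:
$t{\left(m \right)} = 6 - \frac{1}{m}$ ($t{\left(m \right)} = 6 - \frac{3 \frac{1}{m}}{3} = 6 - \frac{1}{m}$)
$w{\left(P \right)} = \frac{4}{3}$ ($w{\left(P \right)} = \left(6 - \frac{1}{-3}\right) - 5 = \left(6 - - \frac{1}{3}\right) - 5 = \left(6 + \frac{1}{3}\right) - 5 = \frac{19}{3} - 5 = \frac{4}{3}$)
$x{\left(W,j \right)} = \left(-9 + j\right) \left(W + j\right)$ ($x{\left(W,j \right)} = \left(W + j\right) \left(-9 + j\right) = \left(-9 + j\right) \left(W + j\right)$)
$\frac{x{\left(16,-15 \right)} + 196}{318 + w{\left(15 \right)}} = \frac{\left(\left(-15\right)^{2} - 144 - -135 + 16 \left(-15\right)\right) + 196}{318 + \frac{4}{3}} = \frac{\left(225 - 144 + 135 - 240\right) + 196}{\frac{958}{3}} = \left(-24 + 196\right) \frac{3}{958} = 172 \cdot \frac{3}{958} = \frac{258}{479}$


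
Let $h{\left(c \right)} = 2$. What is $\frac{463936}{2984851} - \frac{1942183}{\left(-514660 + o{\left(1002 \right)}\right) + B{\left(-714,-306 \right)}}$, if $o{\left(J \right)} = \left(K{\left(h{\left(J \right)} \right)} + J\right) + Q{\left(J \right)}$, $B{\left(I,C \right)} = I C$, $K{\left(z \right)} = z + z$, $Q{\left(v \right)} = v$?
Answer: $\frac{5933601994981}{878047648968} \approx 6.7577$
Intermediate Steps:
$K{\left(z \right)} = 2 z$
$B{\left(I,C \right)} = C I$
$o{\left(J \right)} = 4 + 2 J$ ($o{\left(J \right)} = \left(2 \cdot 2 + J\right) + J = \left(4 + J\right) + J = 4 + 2 J$)
$\frac{463936}{2984851} - \frac{1942183}{\left(-514660 + o{\left(1002 \right)}\right) + B{\left(-714,-306 \right)}} = \frac{463936}{2984851} - \frac{1942183}{\left(-514660 + \left(4 + 2 \cdot 1002\right)\right) - -218484} = 463936 \cdot \frac{1}{2984851} - \frac{1942183}{\left(-514660 + \left(4 + 2004\right)\right) + 218484} = \frac{463936}{2984851} - \frac{1942183}{\left(-514660 + 2008\right) + 218484} = \frac{463936}{2984851} - \frac{1942183}{-512652 + 218484} = \frac{463936}{2984851} - \frac{1942183}{-294168} = \frac{463936}{2984851} - - \frac{1942183}{294168} = \frac{463936}{2984851} + \frac{1942183}{294168} = \frac{5933601994981}{878047648968}$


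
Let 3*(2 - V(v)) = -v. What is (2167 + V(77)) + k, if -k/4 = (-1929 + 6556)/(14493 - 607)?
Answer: 45684950/20829 ≈ 2193.3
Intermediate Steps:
V(v) = 2 + v/3 (V(v) = 2 - (-1)*v/3 = 2 + v/3)
k = -9254/6943 (k = -4*(-1929 + 6556)/(14493 - 607) = -18508/13886 = -4*4627/13886 = -9254/6943 ≈ -1.3329)
(2167 + V(77)) + k = (2167 + (2 + (1/3)*77)) - 9254/6943 = (2167 + (2 + 77/3)) - 9254/6943 = (2167 + 83/3) - 9254/6943 = 6584/3 - 9254/6943 = 45684950/20829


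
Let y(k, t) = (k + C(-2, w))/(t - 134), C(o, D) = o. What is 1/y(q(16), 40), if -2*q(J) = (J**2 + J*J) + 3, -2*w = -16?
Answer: 188/519 ≈ 0.36224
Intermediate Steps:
w = 8 (w = -1/2*(-16) = 8)
q(J) = -3/2 - J**2 (q(J) = -((J**2 + J*J) + 3)/2 = -((J**2 + J**2) + 3)/2 = -(2*J**2 + 3)/2 = -(3 + 2*J**2)/2 = -3/2 - J**2)
y(k, t) = (-2 + k)/(-134 + t) (y(k, t) = (k - 2)/(t - 134) = (-2 + k)/(-134 + t))
1/y(q(16), 40) = 1/((-2 + (-3/2 - 1*16**2))/(-134 + 40)) = 1/((-2 + (-3/2 - 1*256))/(-94)) = 1/(-(-2 + (-3/2 - 256))/94) = 1/(-(-2 - 515/2)/94) = 1/(-1/94*(-519/2)) = 1/(519/188) = 188/519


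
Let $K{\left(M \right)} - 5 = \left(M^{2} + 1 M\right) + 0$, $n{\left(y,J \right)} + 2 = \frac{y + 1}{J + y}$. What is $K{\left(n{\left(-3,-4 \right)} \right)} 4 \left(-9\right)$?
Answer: $- \frac{10980}{49} \approx -224.08$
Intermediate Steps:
$n{\left(y,J \right)} = -2 + \frac{1 + y}{J + y}$ ($n{\left(y,J \right)} = -2 + \frac{y + 1}{J + y} = -2 + \frac{1 + y}{J + y}$)
$K{\left(M \right)} = 5 + M + M^{2}$ ($K{\left(M \right)} = 5 + \left(\left(M^{2} + 1 M\right) + 0\right) = 5 + \left(\left(M^{2} + M\right) + 0\right) = 5 + \left(\left(M + M^{2}\right) + 0\right) = 5 + \left(M + M^{2}\right) = 5 + M + M^{2}$)
$K{\left(n{\left(-3,-4 \right)} \right)} 4 \left(-9\right) = \left(5 + \frac{1 - -3 - -8}{-4 - 3} + \left(\frac{1 - -3 - -8}{-4 - 3}\right)^{2}\right) 4 \left(-9\right) = \left(5 + \frac{1 + 3 + 8}{-7} + \left(\frac{1 + 3 + 8}{-7}\right)^{2}\right) 4 \left(-9\right) = \left(5 - \frac{12}{7} + \left(\left(- \frac{1}{7}\right) 12\right)^{2}\right) 4 \left(-9\right) = \left(5 - \frac{12}{7} + \left(- \frac{12}{7}\right)^{2}\right) 4 \left(-9\right) = \left(5 - \frac{12}{7} + \frac{144}{49}\right) 4 \left(-9\right) = \frac{305}{49} \cdot 4 \left(-9\right) = \frac{1220}{49} \left(-9\right) = - \frac{10980}{49}$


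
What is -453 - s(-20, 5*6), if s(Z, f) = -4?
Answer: -449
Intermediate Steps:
-453 - s(-20, 5*6) = -453 - 1*(-4) = -453 + 4 = -449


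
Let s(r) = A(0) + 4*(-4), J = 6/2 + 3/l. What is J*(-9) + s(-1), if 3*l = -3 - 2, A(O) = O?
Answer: -134/5 ≈ -26.800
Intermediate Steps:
l = -5/3 (l = (-3 - 2)/3 = (1/3)*(-5) = -5/3 ≈ -1.6667)
J = 6/5 (J = 6/2 + 3/(-5/3) = 6*(1/2) + 3*(-3/5) = 3 - 9/5 = 6/5 ≈ 1.2000)
s(r) = -16 (s(r) = 0 + 4*(-4) = 0 - 16 = -16)
J*(-9) + s(-1) = (6/5)*(-9) - 16 = -54/5 - 16 = -134/5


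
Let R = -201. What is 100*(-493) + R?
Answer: -49501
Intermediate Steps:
100*(-493) + R = 100*(-493) - 201 = -49300 - 201 = -49501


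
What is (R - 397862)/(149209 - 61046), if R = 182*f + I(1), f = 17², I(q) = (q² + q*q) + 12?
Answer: -345250/88163 ≈ -3.9160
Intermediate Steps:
I(q) = 12 + 2*q² (I(q) = (q² + q²) + 12 = 2*q² + 12 = 12 + 2*q²)
f = 289
R = 52612 (R = 182*289 + (12 + 2*1²) = 52598 + (12 + 2*1) = 52598 + (12 + 2) = 52598 + 14 = 52612)
(R - 397862)/(149209 - 61046) = (52612 - 397862)/(149209 - 61046) = -345250/88163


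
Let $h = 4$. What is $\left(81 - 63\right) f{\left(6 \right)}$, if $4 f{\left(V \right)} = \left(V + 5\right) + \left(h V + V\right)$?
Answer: $\frac{369}{2} \approx 184.5$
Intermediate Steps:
$f{\left(V \right)} = \frac{5}{4} + \frac{3 V}{2}$ ($f{\left(V \right)} = \frac{\left(V + 5\right) + \left(4 V + V\right)}{4} = \frac{\left(5 + V\right) + 5 V}{4} = \frac{5 + 6 V}{4} = \frac{5}{4} + \frac{3 V}{2}$)
$\left(81 - 63\right) f{\left(6 \right)} = \left(81 - 63\right) \left(\frac{5}{4} + \frac{3}{2} \cdot 6\right) = 18 \left(\frac{5}{4} + 9\right) = 18 \cdot \frac{41}{4} = \frac{369}{2}$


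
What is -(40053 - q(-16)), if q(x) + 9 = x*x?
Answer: -39806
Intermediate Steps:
q(x) = -9 + x² (q(x) = -9 + x*x = -9 + x²)
-(40053 - q(-16)) = -(40053 - (-9 + (-16)²)) = -(40053 - (-9 + 256)) = -(40053 - 1*247) = -(40053 - 247) = -1*39806 = -39806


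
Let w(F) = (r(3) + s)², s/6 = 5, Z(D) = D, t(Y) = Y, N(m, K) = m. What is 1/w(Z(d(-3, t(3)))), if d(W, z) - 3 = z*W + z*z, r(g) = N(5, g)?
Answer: 1/1225 ≈ 0.00081633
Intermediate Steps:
r(g) = 5
d(W, z) = 3 + z² + W*z (d(W, z) = 3 + (z*W + z*z) = 3 + (W*z + z²) = 3 + (z² + W*z) = 3 + z² + W*z)
s = 30 (s = 6*5 = 30)
w(F) = 1225 (w(F) = (5 + 30)² = 35² = 1225)
1/w(Z(d(-3, t(3)))) = 1/1225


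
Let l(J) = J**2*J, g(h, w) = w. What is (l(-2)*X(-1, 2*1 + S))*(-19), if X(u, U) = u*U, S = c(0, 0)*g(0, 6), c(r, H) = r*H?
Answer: -304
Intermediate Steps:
c(r, H) = H*r
l(J) = J**3
S = 0 (S = (0*0)*6 = 0*6 = 0)
X(u, U) = U*u
(l(-2)*X(-1, 2*1 + S))*(-19) = ((-2)**3*((2*1 + 0)*(-1)))*(-19) = -8*(2 + 0)*(-1)*(-19) = -16*(-1)*(-19) = -8*(-2)*(-19) = 16*(-19) = -304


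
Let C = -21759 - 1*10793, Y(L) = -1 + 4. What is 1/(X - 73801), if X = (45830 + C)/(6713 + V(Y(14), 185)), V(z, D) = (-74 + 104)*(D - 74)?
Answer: -10043/741170165 ≈ -1.3550e-5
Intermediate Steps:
Y(L) = 3
V(z, D) = -2220 + 30*D (V(z, D) = 30*(-74 + D) = -2220 + 30*D)
C = -32552 (C = -21759 - 10793 = -32552)
X = 13278/10043 (X = (45830 - 32552)/(6713 + (-2220 + 30*185)) = 13278/(6713 + (-2220 + 5550)) = 13278/(6713 + 3330) = 13278/10043 ≈ 1.3221)
1/(X - 73801) = 1/(13278/10043 - 73801) = 1/(-741170165/10043) = -10043/741170165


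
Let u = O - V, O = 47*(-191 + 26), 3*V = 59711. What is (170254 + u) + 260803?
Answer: 1210195/3 ≈ 4.0340e+5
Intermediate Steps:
V = 59711/3 (V = (⅓)*59711 = 59711/3 ≈ 19904.)
O = -7755 (O = 47*(-165) = -7755)
u = -82976/3 (u = -7755 - 1*59711/3 = -7755 - 59711/3 = -82976/3 ≈ -27659.)
(170254 + u) + 260803 = (170254 - 82976/3) + 260803 = 427786/3 + 260803 = 1210195/3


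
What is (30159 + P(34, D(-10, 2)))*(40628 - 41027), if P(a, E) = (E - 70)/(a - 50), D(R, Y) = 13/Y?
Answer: -385120785/32 ≈ -1.2035e+7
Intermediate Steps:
P(a, E) = (-70 + E)/(-50 + a)
(30159 + P(34, D(-10, 2)))*(40628 - 41027) = (30159 + (-70 + 13/2)/(-50 + 34))*(40628 - 41027) = (30159 + (-70 + 13*(1/2))/(-16))*(-399) = (30159 - (-70 + 13/2)/16)*(-399) = (30159 - 1/16*(-127/2))*(-399) = (30159 + 127/32)*(-399) = (965215/32)*(-399) = -385120785/32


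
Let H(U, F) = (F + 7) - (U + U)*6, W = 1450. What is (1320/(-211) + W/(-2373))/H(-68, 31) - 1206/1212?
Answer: -43321105691/43187636562 ≈ -1.0031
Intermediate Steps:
H(U, F) = 7 + F - 12*U (H(U, F) = (7 + F) - 2*U*6 = (7 + F) - 12*U = 7 + F - 12*U)
(1320/(-211) + W/(-2373))/H(-68, 31) - 1206/1212 = (1320/(-211) + 1450/(-2373))/(7 + 31 - 12*(-68)) - 1206/1212 = (1320*(-1/211) + 1450*(-1/2373))/(7 + 31 + 816) - 1206*1/1212 = (-1320/211 - 1450/2373)/854 - 201/202 = -3438310/500703*1/854 - 201/202 = -1719155/213800181 - 201/202 = -43321105691/43187636562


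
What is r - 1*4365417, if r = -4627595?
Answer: -8993012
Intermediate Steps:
r - 1*4365417 = -4627595 - 1*4365417 = -4627595 - 4365417 = -8993012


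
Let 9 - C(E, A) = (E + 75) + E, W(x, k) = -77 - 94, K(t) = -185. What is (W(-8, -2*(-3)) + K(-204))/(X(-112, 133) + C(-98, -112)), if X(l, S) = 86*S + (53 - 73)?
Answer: -89/2887 ≈ -0.030828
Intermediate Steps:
W(x, k) = -171
X(l, S) = -20 + 86*S (X(l, S) = 86*S - 20 = -20 + 86*S)
C(E, A) = -66 - 2*E (C(E, A) = 9 - ((E + 75) + E) = 9 - ((75 + E) + E) = 9 - (75 + 2*E) = 9 + (-75 - 2*E) = -66 - 2*E)
(W(-8, -2*(-3)) + K(-204))/(X(-112, 133) + C(-98, -112)) = (-171 - 185)/((-20 + 86*133) + (-66 - 2*(-98))) = -356/((-20 + 11438) + (-66 + 196)) = -356/(11418 + 130) = -356/11548 = -356*1/11548 = -89/2887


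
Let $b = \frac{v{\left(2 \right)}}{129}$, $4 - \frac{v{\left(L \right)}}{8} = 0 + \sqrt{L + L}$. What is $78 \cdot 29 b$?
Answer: $\frac{12064}{43} \approx 280.56$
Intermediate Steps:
$v{\left(L \right)} = 32 - 8 \sqrt{2} \sqrt{L}$ ($v{\left(L \right)} = 32 - 8 \left(0 + \sqrt{L + L}\right) = 32 - 8 \left(0 + \sqrt{2 L}\right) = 32 - 8 \left(0 + \sqrt{2} \sqrt{L}\right) = 32 - 8 \sqrt{2} \sqrt{L}$)
$b = \frac{16}{129}$ ($b = \frac{32 - 8 \sqrt{2} \sqrt{2}}{129} = \left(32 - 16\right) \frac{1}{129} = 16 \cdot \frac{1}{129} = \frac{16}{129} \approx 0.12403$)
$78 \cdot 29 b = 78 \cdot 29 \cdot \frac{16}{129} = 2262 \cdot \frac{16}{129} = \frac{12064}{43}$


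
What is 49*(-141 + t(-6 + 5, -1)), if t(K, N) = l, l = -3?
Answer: -7056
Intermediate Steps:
t(K, N) = -3
49*(-141 + t(-6 + 5, -1)) = 49*(-141 - 3) = 49*(-144) = -7056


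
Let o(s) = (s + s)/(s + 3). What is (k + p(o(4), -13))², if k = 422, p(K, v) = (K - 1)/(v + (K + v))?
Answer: 5391524329/30276 ≈ 1.7808e+5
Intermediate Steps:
o(s) = 2*s/(3 + s) (o(s) = (2*s)/(3 + s) = 2*s/(3 + s))
p(K, v) = (-1 + K)/(K + 2*v)
(k + p(o(4), -13))² = (422 + (-1 + 2*4/(3 + 4))/(2*4/(3 + 4) + 2*(-13)))² = (422 + (-1 + 2*4/7)/(2*4/7 - 26))² = (422 + (-1 + 2*4*(⅐))/(2*4*(⅐) - 26))² = (422 + (-1 + 8/7)/(8/7 - 26))² = (422 + (⅐)/(-174/7))² = (422 - 7/174*⅐)² = (422 - 1/174)² = (73427/174)² = 5391524329/30276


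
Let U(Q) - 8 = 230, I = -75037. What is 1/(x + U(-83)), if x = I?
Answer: -1/74799 ≈ -1.3369e-5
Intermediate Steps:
x = -75037
U(Q) = 238 (U(Q) = 8 + 230 = 238)
1/(x + U(-83)) = 1/(-75037 + 238) = 1/(-74799) = -1/74799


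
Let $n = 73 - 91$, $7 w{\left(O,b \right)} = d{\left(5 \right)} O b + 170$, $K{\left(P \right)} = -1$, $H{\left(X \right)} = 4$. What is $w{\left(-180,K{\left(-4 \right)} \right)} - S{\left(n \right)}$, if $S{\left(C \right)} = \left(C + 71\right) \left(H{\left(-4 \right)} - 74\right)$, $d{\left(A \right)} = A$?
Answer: $\frac{27040}{7} \approx 3862.9$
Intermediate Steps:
$w{\left(O,b \right)} = \frac{170}{7} + \frac{5 O b}{7}$ ($w{\left(O,b \right)} = \frac{5 O b + 170}{7} = \frac{170 + 5 O b}{7} = \frac{170}{7} + \frac{5 O b}{7}$)
$n = -18$ ($n = 73 - 91 = -18$)
$S{\left(C \right)} = -4970 - 70 C$ ($S{\left(C \right)} = \left(C + 71\right) \left(4 - 74\right) = \left(71 + C\right) \left(-70\right) = -4970 - 70 C$)
$w{\left(-180,K{\left(-4 \right)} \right)} - S{\left(n \right)} = \left(\frac{170}{7} + \frac{5}{7} \left(-180\right) \left(-1\right)\right) - \left(-4970 - -1260\right) = \left(\frac{170}{7} + \frac{900}{7}\right) - \left(-4970 + 1260\right) = \frac{1070}{7} - -3710 = \frac{1070}{7} + 3710 = \frac{27040}{7}$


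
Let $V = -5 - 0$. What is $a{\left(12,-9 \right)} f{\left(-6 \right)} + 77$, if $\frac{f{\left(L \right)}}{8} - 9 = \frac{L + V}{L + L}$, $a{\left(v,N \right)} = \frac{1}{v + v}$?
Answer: $\frac{2891}{36} \approx 80.306$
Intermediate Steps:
$V = -5$ ($V = -5 + 0 = -5$)
$a{\left(v,N \right)} = \frac{1}{2 v}$
$f{\left(L \right)} = 72 + \frac{4 \left(-5 + L\right)}{L}$ ($f{\left(L \right)} = 72 + 8 \frac{L - 5}{L + L} = 72 + 8 \frac{-5 + L}{2 L} = 72 + \frac{4 \left(-5 + L\right)}{L}$)
$a{\left(12,-9 \right)} f{\left(-6 \right)} + 77 = \frac{1}{2 \cdot 12} \left(76 - \frac{20}{-6}\right) + 77 = \frac{1}{2} \cdot \frac{1}{12} \left(76 - - \frac{10}{3}\right) + 77 = \frac{76 + \frac{10}{3}}{24} + 77 = \frac{1}{24} \cdot \frac{238}{3} + 77 = \frac{119}{36} + 77 = \frac{2891}{36}$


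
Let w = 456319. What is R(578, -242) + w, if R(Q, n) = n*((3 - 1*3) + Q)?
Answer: 316443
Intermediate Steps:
R(Q, n) = Q*n (R(Q, n) = n*((3 - 3) + Q) = n*(0 + Q) = n*Q = Q*n)
R(578, -242) + w = 578*(-242) + 456319 = -139876 + 456319 = 316443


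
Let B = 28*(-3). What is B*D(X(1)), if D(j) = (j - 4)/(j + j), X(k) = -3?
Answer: -98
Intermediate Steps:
D(j) = (-4 + j)/(2*j) (D(j) = (-4 + j)/((2*j)) = (-4 + j)*(1/(2*j)) = (-4 + j)/(2*j))
B = -84
B*D(X(1)) = -42*(-4 - 3)/(-3) = -42*(-1)*(-7)/3 = -84*7/6 = -98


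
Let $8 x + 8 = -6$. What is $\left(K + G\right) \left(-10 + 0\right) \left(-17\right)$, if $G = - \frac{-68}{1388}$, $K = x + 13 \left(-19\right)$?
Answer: $- \frac{29341745}{694} \approx -42279.0$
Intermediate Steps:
$x = - \frac{7}{4}$ ($x = -1 + \frac{1}{8} \left(-6\right) = -1 - \frac{3}{4} = - \frac{7}{4} \approx -1.75$)
$K = - \frac{995}{4}$ ($K = - \frac{7}{4} + 13 \left(-19\right) = - \frac{7}{4} - 247 = - \frac{995}{4} \approx -248.75$)
$G = \frac{17}{347}$ ($G = - \frac{-68}{1388} = \left(-1\right) \left(- \frac{17}{347}\right) = \frac{17}{347} \approx 0.048991$)
$\left(K + G\right) \left(-10 + 0\right) \left(-17\right) = \left(- \frac{995}{4} + \frac{17}{347}\right) \left(-10 + 0\right) \left(-17\right) = - \frac{345197 \left(\left(-10\right) \left(-17\right)\right)}{1388} = \left(- \frac{345197}{1388}\right) 170 = - \frac{29341745}{694}$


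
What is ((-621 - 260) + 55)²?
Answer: 682276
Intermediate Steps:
((-621 - 260) + 55)² = (-881 + 55)² = (-826)² = 682276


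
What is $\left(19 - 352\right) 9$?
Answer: $-2997$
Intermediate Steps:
$\left(19 - 352\right) 9 = \left(-333\right) 9 = -2997$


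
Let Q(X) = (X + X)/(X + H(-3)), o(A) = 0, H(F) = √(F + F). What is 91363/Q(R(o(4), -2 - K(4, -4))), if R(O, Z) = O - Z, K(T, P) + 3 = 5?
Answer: 91363/2 + 91363*I*√6/8 ≈ 45682.0 + 27974.0*I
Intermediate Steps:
H(F) = √2*√F (H(F) = √(2*F) = √2*√F)
K(T, P) = 2 (K(T, P) = -3 + 5 = 2)
Q(X) = 2*X/(X + I*√6) (Q(X) = (X + X)/(X + √2*√(-3)) = (2*X)/(X + √2*(I*√3)) = (2*X)/(X + I*√6) = 2*X/(X + I*√6))
91363/Q(R(o(4), -2 - K(4, -4))) = 91363/((2*(0 - (-2 - 1*2))/((0 - (-2 - 1*2)) + I*√6))) = 91363/((2*(0 - (-2 - 2))/((0 - (-2 - 2)) + I*√6))) = 91363/((2*(0 - 1*(-4))/((0 - 1*(-4)) + I*√6))) = 91363/((2*(0 + 4)/((0 + 4) + I*√6))) = 91363/((2*4/(4 + I*√6))) = 91363/((8/(4 + I*√6))) = 91363*(½ + I*√6/8) = 91363/2 + 91363*I*√6/8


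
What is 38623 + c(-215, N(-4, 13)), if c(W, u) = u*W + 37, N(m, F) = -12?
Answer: 41240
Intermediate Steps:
c(W, u) = 37 + W*u (c(W, u) = W*u + 37 = 37 + W*u)
38623 + c(-215, N(-4, 13)) = 38623 + (37 - 215*(-12)) = 38623 + (37 + 2580) = 38623 + 2617 = 41240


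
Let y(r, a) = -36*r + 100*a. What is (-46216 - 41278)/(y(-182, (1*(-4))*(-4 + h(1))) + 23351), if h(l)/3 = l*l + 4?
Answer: -87494/25503 ≈ -3.4307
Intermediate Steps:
h(l) = 12 + 3*l² (h(l) = 3*(l*l + 4) = 3*(l² + 4) = 3*(4 + l²) = 12 + 3*l²)
(-46216 - 41278)/(y(-182, (1*(-4))*(-4 + h(1))) + 23351) = (-46216 - 41278)/((-36*(-182) + 100*((1*(-4))*(-4 + (12 + 3*1²)))) + 23351) = -87494/((6552 + 100*(-4*(-4 + (12 + 3*1)))) + 23351) = -87494/((6552 + 100*(-4*(-4 + (12 + 3)))) + 23351) = -87494/((6552 + 100*(-4*(-4 + 15))) + 23351) = -87494/((6552 + 100*(-4*11)) + 23351) = -87494/((6552 + 100*(-44)) + 23351) = -87494/((6552 - 4400) + 23351) = -87494/(2152 + 23351) = -87494/25503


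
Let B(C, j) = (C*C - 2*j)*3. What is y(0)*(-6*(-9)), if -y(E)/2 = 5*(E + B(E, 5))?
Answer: 16200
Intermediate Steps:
B(C, j) = -6*j + 3*C**2 (B(C, j) = (C**2 - 2*j)*3 = -6*j + 3*C**2)
y(E) = 300 - 30*E**2 - 10*E (y(E) = -10*(E + (-6*5 + 3*E**2)) = -10*(E + (-30 + 3*E**2)) = -10*(-30 + E + 3*E**2) = -2*(-150 + 5*E + 15*E**2) = 300 - 30*E**2 - 10*E)
y(0)*(-6*(-9)) = (300 - 30*0**2 - 10*0)*(-6*(-9)) = (300 - 30*0 + 0)*54 = (300 + 0 + 0)*54 = 300*54 = 16200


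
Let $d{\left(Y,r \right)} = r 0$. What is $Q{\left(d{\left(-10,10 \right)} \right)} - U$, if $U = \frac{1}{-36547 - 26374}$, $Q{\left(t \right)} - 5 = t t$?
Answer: $\frac{314606}{62921} \approx 5.0$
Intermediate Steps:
$d{\left(Y,r \right)} = 0$
$Q{\left(t \right)} = 5 + t^{2}$ ($Q{\left(t \right)} = 5 + t t = 5 + t^{2}$)
$U = - \frac{1}{62921}$ ($U = \frac{1}{-62921} = - \frac{1}{62921} \approx -1.5893 \cdot 10^{-5}$)
$Q{\left(d{\left(-10,10 \right)} \right)} - U = \left(5 + 0^{2}\right) - - \frac{1}{62921} = \left(5 + 0\right) + \frac{1}{62921} = 5 + \frac{1}{62921} = \frac{314606}{62921}$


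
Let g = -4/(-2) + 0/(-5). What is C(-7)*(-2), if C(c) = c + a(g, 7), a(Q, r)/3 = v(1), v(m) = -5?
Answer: 44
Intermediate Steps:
g = 2 (g = -4*(-½) + 0*(-⅕) = 2 + 0 = 2)
a(Q, r) = -15 (a(Q, r) = 3*(-5) = -15)
C(c) = -15 + c (C(c) = c - 15 = -15 + c)
C(-7)*(-2) = (-15 - 7)*(-2) = -22*(-2) = 44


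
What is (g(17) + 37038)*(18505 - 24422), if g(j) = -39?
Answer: -218923083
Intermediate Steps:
(g(17) + 37038)*(18505 - 24422) = (-39 + 37038)*(18505 - 24422) = 36999*(-5917) = -218923083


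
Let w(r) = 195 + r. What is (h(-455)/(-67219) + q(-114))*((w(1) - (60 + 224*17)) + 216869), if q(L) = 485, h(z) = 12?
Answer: 6950478675991/67219 ≈ 1.0340e+8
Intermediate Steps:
(h(-455)/(-67219) + q(-114))*((w(1) - (60 + 224*17)) + 216869) = (12/(-67219) + 485)*(((195 + 1) - (60 + 224*17)) + 216869) = (12*(-1/67219) + 485)*((196 - (60 + 3808)) + 216869) = (-12/67219 + 485)*((196 - 1*3868) + 216869) = 32601203*((196 - 3868) + 216869)/67219 = 32601203*(-3672 + 216869)/67219 = (32601203/67219)*213197 = 6950478675991/67219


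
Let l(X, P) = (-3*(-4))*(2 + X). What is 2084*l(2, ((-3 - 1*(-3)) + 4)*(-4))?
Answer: 100032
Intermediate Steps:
l(X, P) = 24 + 12*X (l(X, P) = 12*(2 + X) = 24 + 12*X)
2084*l(2, ((-3 - 1*(-3)) + 4)*(-4)) = 2084*(24 + 12*2) = 2084*(24 + 24) = 2084*48 = 100032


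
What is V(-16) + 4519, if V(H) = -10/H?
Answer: 36157/8 ≈ 4519.6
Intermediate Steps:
V(-16) + 4519 = -10/(-16) + 4519 = -10*(-1/16) + 4519 = 5/8 + 4519 = 36157/8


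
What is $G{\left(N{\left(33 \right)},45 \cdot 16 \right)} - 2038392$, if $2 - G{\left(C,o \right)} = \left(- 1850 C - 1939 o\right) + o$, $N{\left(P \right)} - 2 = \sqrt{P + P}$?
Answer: $-639330 + 1850 \sqrt{66} \approx -6.243 \cdot 10^{5}$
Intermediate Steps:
$N{\left(P \right)} = 2 + \sqrt{2} \sqrt{P}$ ($N{\left(P \right)} = 2 + \sqrt{P + P} = 2 + \sqrt{2 P} = 2 + \sqrt{2} \sqrt{P}$)
$G{\left(C,o \right)} = 2 + 1850 C + 1938 o$ ($G{\left(C,o \right)} = 2 - \left(\left(- 1850 C - 1939 o\right) + o\right) = 2 - \left(\left(- 1939 o - 1850 C\right) + o\right) = 2 - \left(- 1938 o - 1850 C\right) = 2 + \left(1850 C + 1938 o\right) = 2 + 1850 C + 1938 o$)
$G{\left(N{\left(33 \right)},45 \cdot 16 \right)} - 2038392 = \left(2 + 1850 \left(2 + \sqrt{2} \sqrt{33}\right) + 1938 \cdot 45 \cdot 16\right) - 2038392 = \left(2 + 1850 \left(2 + \sqrt{66}\right) + 1938 \cdot 720\right) - 2038392 = \left(2 + \left(3700 + 1850 \sqrt{66}\right) + 1395360\right) - 2038392 = \left(1399062 + 1850 \sqrt{66}\right) - 2038392 = -639330 + 1850 \sqrt{66}$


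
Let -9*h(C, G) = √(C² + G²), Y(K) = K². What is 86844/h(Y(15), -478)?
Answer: -781596*√279109/279109 ≈ -1479.4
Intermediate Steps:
h(C, G) = -√(C² + G²)/9
86844/h(Y(15), -478) = 86844/((-√((15²)² + (-478)²)/9)) = 86844/((-√(225² + 228484)/9)) = 86844/((-√(50625 + 228484)/9)) = 86844/((-√279109/9)) = 86844*(-9*√279109/279109) = -781596*√279109/279109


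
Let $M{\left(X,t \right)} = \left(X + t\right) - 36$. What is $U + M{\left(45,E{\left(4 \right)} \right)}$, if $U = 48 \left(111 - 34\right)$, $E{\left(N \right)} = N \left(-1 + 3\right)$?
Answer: $3713$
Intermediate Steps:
$E{\left(N \right)} = 2 N$ ($E{\left(N \right)} = N 2 = 2 N$)
$M{\left(X,t \right)} = -36 + X + t$
$U = 3696$ ($U = 48 \cdot 77 = 3696$)
$U + M{\left(45,E{\left(4 \right)} \right)} = 3696 + \left(-36 + 45 + 2 \cdot 4\right) = 3696 + \left(-36 + 45 + 8\right) = 3696 + 17 = 3713$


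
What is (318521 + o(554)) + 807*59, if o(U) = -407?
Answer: 365727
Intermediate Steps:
(318521 + o(554)) + 807*59 = (318521 - 407) + 807*59 = 318114 + 47613 = 365727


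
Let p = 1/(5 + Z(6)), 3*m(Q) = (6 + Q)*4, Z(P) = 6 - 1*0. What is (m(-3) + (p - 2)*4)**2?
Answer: 1600/121 ≈ 13.223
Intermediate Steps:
Z(P) = 6 (Z(P) = 6 + 0 = 6)
m(Q) = 8 + 4*Q/3 (m(Q) = ((6 + Q)*4)/3 = (24 + 4*Q)/3 = 8 + 4*Q/3)
p = 1/11 (p = 1/(5 + 6) = 1/11 ≈ 0.090909)
(m(-3) + (p - 2)*4)**2 = ((8 + (4/3)*(-3)) + (1/11 - 2)*4)**2 = ((8 - 4) - 21/11*4)**2 = (4 - 84/11)**2 = (-40/11)**2 = 1600/121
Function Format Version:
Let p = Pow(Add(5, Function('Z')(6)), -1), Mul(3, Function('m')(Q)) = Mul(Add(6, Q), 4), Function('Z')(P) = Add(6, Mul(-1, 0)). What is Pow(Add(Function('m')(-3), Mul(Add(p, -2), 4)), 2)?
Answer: Rational(1600, 121) ≈ 13.223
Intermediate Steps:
Function('Z')(P) = 6 (Function('Z')(P) = Add(6, 0) = 6)
Function('m')(Q) = Add(8, Mul(Rational(4, 3), Q)) (Function('m')(Q) = Mul(Rational(1, 3), Mul(Add(6, Q), 4)) = Mul(Rational(1, 3), Add(24, Mul(4, Q))) = Add(8, Mul(Rational(4, 3), Q)))
p = Rational(1, 11) (p = Pow(Add(5, 6), -1) = Pow(11, -1) = Rational(1, 11) ≈ 0.090909)
Pow(Add(Function('m')(-3), Mul(Add(p, -2), 4)), 2) = Pow(Add(Add(8, Mul(Rational(4, 3), -3)), Mul(Add(Rational(1, 11), -2), 4)), 2) = Pow(Add(Add(8, -4), Mul(Rational(-21, 11), 4)), 2) = Pow(Add(4, Rational(-84, 11)), 2) = Pow(Rational(-40, 11), 2) = Rational(1600, 121)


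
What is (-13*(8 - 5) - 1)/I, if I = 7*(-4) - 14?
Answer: 20/21 ≈ 0.95238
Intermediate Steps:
I = -42 (I = -28 - 14 = -42)
(-13*(8 - 5) - 1)/I = (-13*(8 - 5) - 1)/(-42) = (-13*3 - 1)*(-1/42) = (-39 - 1)*(-1/42) = -40*(-1/42) = 20/21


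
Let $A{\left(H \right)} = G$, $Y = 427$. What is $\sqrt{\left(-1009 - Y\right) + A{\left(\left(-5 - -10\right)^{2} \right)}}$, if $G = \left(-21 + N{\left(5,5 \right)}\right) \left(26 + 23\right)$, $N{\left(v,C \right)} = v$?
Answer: $2 i \sqrt{555} \approx 47.117 i$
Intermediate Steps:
$G = -784$ ($G = \left(-21 + 5\right) \left(26 + 23\right) = \left(-16\right) 49 = -784$)
$A{\left(H \right)} = -784$
$\sqrt{\left(-1009 - Y\right) + A{\left(\left(-5 - -10\right)^{2} \right)}} = \sqrt{\left(-1009 - 427\right) - 784} = \sqrt{-1436 - 784} = \sqrt{-2220} = 2 i \sqrt{555}$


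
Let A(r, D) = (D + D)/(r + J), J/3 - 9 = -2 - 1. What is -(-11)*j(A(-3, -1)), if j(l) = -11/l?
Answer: 1815/2 ≈ 907.50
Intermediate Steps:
J = 18 (J = 27 + 3*(-2 - 1) = 27 + 3*(-3) = 27 - 9 = 18)
A(r, D) = 2*D/(18 + r) (A(r, D) = (D + D)/(r + 18) = (2*D)/(18 + r) = 2*D/(18 + r))
-(-11)*j(A(-3, -1)) = -(-11)*(-11/(2*(-1)/(18 - 3))) = -(-11)*(-11/(2*(-1)/15)) = -(-11)*(-11/(2*(-1)*(1/15))) = -(-11)*(-11/(-2/15)) = -(-11)*(-11*(-15/2)) = -(-11)*165/2 = -11*(-165/2) = 1815/2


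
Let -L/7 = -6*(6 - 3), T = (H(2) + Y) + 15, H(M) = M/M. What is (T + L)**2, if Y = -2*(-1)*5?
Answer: 23104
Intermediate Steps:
Y = 10 (Y = 2*5 = 10)
H(M) = 1
T = 26 (T = (1 + 10) + 15 = 11 + 15 = 26)
L = 126 (L = -(-42)*(6 - 3) = -(-42)*3 = -7*(-18) = 126)
(T + L)**2 = (26 + 126)**2 = 152**2 = 23104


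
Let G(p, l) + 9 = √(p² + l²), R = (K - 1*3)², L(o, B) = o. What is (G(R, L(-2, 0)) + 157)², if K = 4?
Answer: (148 + √5)² ≈ 22571.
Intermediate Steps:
R = 1 (R = (4 - 1*3)² = (4 - 3)² = 1² = 1)
G(p, l) = -9 + √(l² + p²) (G(p, l) = -9 + √(p² + l²) = -9 + √(l² + p²))
(G(R, L(-2, 0)) + 157)² = ((-9 + √((-2)² + 1²)) + 157)² = ((-9 + √(4 + 1)) + 157)² = ((-9 + √5) + 157)² = (148 + √5)²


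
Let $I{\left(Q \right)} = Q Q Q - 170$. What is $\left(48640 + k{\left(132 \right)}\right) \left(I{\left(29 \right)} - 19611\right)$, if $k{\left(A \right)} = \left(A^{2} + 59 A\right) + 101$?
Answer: $340775424$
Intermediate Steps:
$k{\left(A \right)} = 101 + A^{2} + 59 A$
$I{\left(Q \right)} = -170 + Q^{3}$ ($I{\left(Q \right)} = Q^{2} Q - 170 = Q^{3} - 170 = -170 + Q^{3}$)
$\left(48640 + k{\left(132 \right)}\right) \left(I{\left(29 \right)} - 19611\right) = \left(48640 + \left(101 + 132^{2} + 59 \cdot 132\right)\right) \left(\left(-170 + 29^{3}\right) - 19611\right) = \left(48640 + \left(101 + 17424 + 7788\right)\right) \left(\left(-170 + 24389\right) - 19611\right) = \left(48640 + 25313\right) \left(24219 - 19611\right) = 73953 \cdot 4608 = 340775424$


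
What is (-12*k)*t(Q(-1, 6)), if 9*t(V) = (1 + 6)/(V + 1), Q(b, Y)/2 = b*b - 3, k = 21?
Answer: 196/3 ≈ 65.333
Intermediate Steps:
Q(b, Y) = -6 + 2*b² (Q(b, Y) = 2*(b*b - 3) = 2*(b² - 3) = 2*(-3 + b²) = -6 + 2*b²)
t(V) = 7/(9*(1 + V)) (t(V) = ((1 + 6)/(V + 1))/9 = (7/(1 + V))/9 = 7/(9*(1 + V)))
(-12*k)*t(Q(-1, 6)) = (-12*21)*(7/(9*(1 + (-6 + 2*(-1)²)))) = -196/(1 + (-6 + 2*1)) = -196/(1 + (-6 + 2)) = -196/(1 - 4) = -196/(-3) = -196*(-1)/3 = -252*(-7/27) = 196/3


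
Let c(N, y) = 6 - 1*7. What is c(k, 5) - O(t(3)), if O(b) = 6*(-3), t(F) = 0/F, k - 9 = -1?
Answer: 17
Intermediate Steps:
k = 8 (k = 9 - 1 = 8)
c(N, y) = -1 (c(N, y) = 6 - 7 = -1)
t(F) = 0
O(b) = -18
c(k, 5) - O(t(3)) = -1 - 1*(-18) = -1 + 18 = 17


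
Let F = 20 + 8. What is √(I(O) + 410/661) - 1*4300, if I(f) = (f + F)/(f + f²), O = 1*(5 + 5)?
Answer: -4300 + 3*√141820855/36355 ≈ -4299.0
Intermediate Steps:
F = 28
O = 10 (O = 1*10 = 10)
I(f) = (28 + f)/(f + f²) (I(f) = (f + 28)/(f + f²) = (28 + f)/(f + f²))
√(I(O) + 410/661) - 1*4300 = √((28 + 10)/(10*(1 + 10)) + 410/661) - 1*4300 = √((⅒)*38/11 + 410*(1/661)) - 4300 = √((⅒)*(1/11)*38 + 410/661) - 4300 = √(19/55 + 410/661) - 4300 = √(35109/36355) - 4300 = 3*√141820855/36355 - 4300 = -4300 + 3*√141820855/36355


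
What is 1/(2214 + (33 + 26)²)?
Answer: 1/5695 ≈ 0.00017559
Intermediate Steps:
1/(2214 + (33 + 26)²) = 1/(2214 + 59²) = 1/(2214 + 3481) = 1/5695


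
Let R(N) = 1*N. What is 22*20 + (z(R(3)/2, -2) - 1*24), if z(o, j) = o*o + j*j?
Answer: 1689/4 ≈ 422.25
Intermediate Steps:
R(N) = N
z(o, j) = j² + o² (z(o, j) = o² + j² = j² + o²)
22*20 + (z(R(3)/2, -2) - 1*24) = 22*20 + (((-2)² + (3/2)²) - 1*24) = 440 + ((4 + (3*(½))²) - 24) = 440 + ((4 + (3/2)²) - 24) = 440 + ((4 + 9/4) - 24) = 440 + (25/4 - 24) = 440 - 71/4 = 1689/4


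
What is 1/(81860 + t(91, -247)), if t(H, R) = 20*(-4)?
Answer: 1/81780 ≈ 1.2228e-5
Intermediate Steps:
t(H, R) = -80
1/(81860 + t(91, -247)) = 1/(81860 - 80) = 1/81780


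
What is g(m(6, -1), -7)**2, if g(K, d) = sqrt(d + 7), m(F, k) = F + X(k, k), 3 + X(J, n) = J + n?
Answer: 0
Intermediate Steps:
X(J, n) = -3 + J + n (X(J, n) = -3 + (J + n) = -3 + J + n)
m(F, k) = -3 + F + 2*k (m(F, k) = F + (-3 + k + k) = F + (-3 + 2*k) = -3 + F + 2*k)
g(K, d) = sqrt(7 + d)
g(m(6, -1), -7)**2 = (sqrt(7 - 7))**2 = (sqrt(0))**2 = 0**2 = 0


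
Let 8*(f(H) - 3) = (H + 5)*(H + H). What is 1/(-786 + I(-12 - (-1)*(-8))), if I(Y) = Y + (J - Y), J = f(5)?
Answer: -2/1541 ≈ -0.0012979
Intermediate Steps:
f(H) = 3 + H*(5 + H)/4 (f(H) = 3 + ((H + 5)*(H + H))/8 = 3 + ((5 + H)*(2*H))/8 = 3 + (2*H*(5 + H))/8 = 3 + H*(5 + H)/4)
J = 31/2 (J = 3 + (¼)*5² + (5/4)*5 = 3 + (¼)*25 + 25/4 = 3 + 25/4 + 25/4 = 31/2 ≈ 15.500)
I(Y) = 31/2 (I(Y) = Y + (31/2 - Y) = 31/2)
1/(-786 + I(-12 - (-1)*(-8))) = 1/(-786 + 31/2) = 1/(-1541/2) = -2/1541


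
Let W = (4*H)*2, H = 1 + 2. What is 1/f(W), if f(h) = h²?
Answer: 1/576 ≈ 0.0017361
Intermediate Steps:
H = 3
W = 24 (W = (4*3)*2 = 12*2 = 24)
1/f(W) = 1/(24²) = 1/576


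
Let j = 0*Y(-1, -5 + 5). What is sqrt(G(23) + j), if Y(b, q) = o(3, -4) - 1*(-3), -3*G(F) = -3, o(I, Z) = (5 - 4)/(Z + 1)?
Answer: 1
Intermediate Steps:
o(I, Z) = 1/(1 + Z)
G(F) = 1 (G(F) = -1/3*(-3) = 1)
Y(b, q) = 8/3 (Y(b, q) = 1/(1 - 4) - 1*(-3) = 1/(-3) + 3 = -1/3 + 3 = 8/3)
j = 0 (j = 0*(8/3) = 0)
sqrt(G(23) + j) = sqrt(1 + 0) = sqrt(1) = 1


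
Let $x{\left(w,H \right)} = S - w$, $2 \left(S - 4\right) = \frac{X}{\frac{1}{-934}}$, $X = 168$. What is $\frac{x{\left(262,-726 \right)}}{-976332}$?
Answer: $\frac{13119}{162722} \approx 0.080622$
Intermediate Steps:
$S = -78452$ ($S = 4 + \frac{168 \frac{1}{\frac{1}{-934}}}{2} = 4 + \frac{168 \frac{1}{- \frac{1}{934}}}{2} = 4 + \frac{168 \left(-934\right)}{2} = 4 + \frac{1}{2} \left(-156912\right) = 4 - 78456 = -78452$)
$x{\left(w,H \right)} = -78452 - w$
$\frac{x{\left(262,-726 \right)}}{-976332} = \frac{-78452 - 262}{-976332} = \left(-78452 - 262\right) \left(- \frac{1}{976332}\right) = \left(-78714\right) \left(- \frac{1}{976332}\right) = \frac{13119}{162722}$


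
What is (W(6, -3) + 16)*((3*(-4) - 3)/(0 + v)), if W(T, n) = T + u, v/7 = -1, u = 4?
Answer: 390/7 ≈ 55.714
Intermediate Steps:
v = -7 (v = 7*(-1) = -7)
W(T, n) = 4 + T (W(T, n) = T + 4 = 4 + T)
(W(6, -3) + 16)*((3*(-4) - 3)/(0 + v)) = ((4 + 6) + 16)*((3*(-4) - 3)/(0 - 7)) = (10 + 16)*((-12 - 3)/(-7)) = 26*(-15*(-1/7)) = 26*(15/7) = 390/7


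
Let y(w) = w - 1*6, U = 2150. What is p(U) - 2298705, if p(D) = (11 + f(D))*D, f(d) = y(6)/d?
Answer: -2275055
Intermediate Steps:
y(w) = -6 + w (y(w) = w - 6 = -6 + w)
f(d) = 0 (f(d) = (-6 + 6)/d = 0/d = 0)
p(D) = 11*D (p(D) = (11 + 0)*D = 11*D)
p(U) - 2298705 = 11*2150 - 2298705 = 23650 - 2298705 = -2275055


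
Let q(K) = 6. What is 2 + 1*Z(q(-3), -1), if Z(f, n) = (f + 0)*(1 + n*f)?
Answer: -28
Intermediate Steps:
Z(f, n) = f*(1 + f*n)
2 + 1*Z(q(-3), -1) = 2 + 1*(6*(1 + 6*(-1))) = 2 + 1*(6*(1 - 6)) = 2 + 1*(6*(-5)) = 2 + 1*(-30) = 2 - 30 = -28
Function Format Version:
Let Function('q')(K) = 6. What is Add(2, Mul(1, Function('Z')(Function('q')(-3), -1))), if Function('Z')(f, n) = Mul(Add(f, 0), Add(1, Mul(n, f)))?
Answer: -28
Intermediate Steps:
Function('Z')(f, n) = Mul(f, Add(1, Mul(f, n)))
Add(2, Mul(1, Function('Z')(Function('q')(-3), -1))) = Add(2, Mul(1, Mul(6, Add(1, Mul(6, -1))))) = Add(2, Mul(1, Mul(6, Add(1, -6)))) = Add(2, Mul(1, Mul(6, -5))) = Add(2, Mul(1, -30)) = Add(2, -30) = -28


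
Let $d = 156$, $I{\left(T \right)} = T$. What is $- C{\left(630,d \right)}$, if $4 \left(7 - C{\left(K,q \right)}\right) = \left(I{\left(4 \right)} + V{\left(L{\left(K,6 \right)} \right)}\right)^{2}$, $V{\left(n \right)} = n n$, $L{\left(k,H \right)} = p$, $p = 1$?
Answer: $- \frac{3}{4} \approx -0.75$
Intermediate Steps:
$L{\left(k,H \right)} = 1$
$V{\left(n \right)} = n^{2}$
$C{\left(K,q \right)} = \frac{3}{4}$ ($C{\left(K,q \right)} = 7 - \frac{\left(4 + 1^{2}\right)^{2}}{4} = 7 - \frac{\left(4 + 1\right)^{2}}{4} = 7 - \frac{5^{2}}{4} = 7 - \frac{25}{4} = \frac{3}{4}$)
$- C{\left(630,d \right)} = \left(-1\right) \frac{3}{4} = - \frac{3}{4}$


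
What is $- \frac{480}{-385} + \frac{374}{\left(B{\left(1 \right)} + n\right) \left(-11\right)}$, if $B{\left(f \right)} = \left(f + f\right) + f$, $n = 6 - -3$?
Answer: $- \frac{733}{462} \approx -1.5866$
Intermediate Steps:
$n = 9$ ($n = 6 + 3 = 9$)
$B{\left(f \right)} = 3 f$ ($B{\left(f \right)} = 2 f + f = 3 f$)
$- \frac{480}{-385} + \frac{374}{\left(B{\left(1 \right)} + n\right) \left(-11\right)} = - \frac{480}{-385} + \frac{374}{\left(3 \cdot 1 + 9\right) \left(-11\right)} = \left(-480\right) \left(- \frac{1}{385}\right) + \frac{374}{\left(3 + 9\right) \left(-11\right)} = \frac{96}{77} + \frac{374}{12 \left(-11\right)} = \frac{96}{77} + \frac{374}{-132} = \frac{96}{77} + 374 \left(- \frac{1}{132}\right) = \frac{96}{77} - \frac{17}{6} = - \frac{733}{462}$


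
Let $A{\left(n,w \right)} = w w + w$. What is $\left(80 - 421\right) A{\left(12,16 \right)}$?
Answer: $-92752$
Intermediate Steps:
$A{\left(n,w \right)} = w + w^{2}$ ($A{\left(n,w \right)} = w^{2} + w = w + w^{2}$)
$\left(80 - 421\right) A{\left(12,16 \right)} = \left(80 - 421\right) 16 \left(1 + 16\right) = - 341 \cdot 16 \cdot 17 = \left(-341\right) 272 = -92752$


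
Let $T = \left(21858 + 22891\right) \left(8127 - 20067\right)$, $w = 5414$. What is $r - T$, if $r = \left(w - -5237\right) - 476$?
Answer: $534313235$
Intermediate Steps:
$r = 10175$ ($r = \left(5414 - -5237\right) - 476 = \left(5414 + 5237\right) - 476 = 10651 - 476 = 10175$)
$T = -534303060$ ($T = 44749 \left(-11940\right) = -534303060$)
$r - T = 10175 - -534303060 = 10175 + 534303060 = 534313235$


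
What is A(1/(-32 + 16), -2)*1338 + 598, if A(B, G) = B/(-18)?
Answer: 28927/48 ≈ 602.65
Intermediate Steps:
A(B, G) = -B/18 (A(B, G) = B*(-1/18) = -B/18)
A(1/(-32 + 16), -2)*1338 + 598 = -1/(18*(-32 + 16))*1338 + 598 = -1/18/(-16)*1338 + 598 = -1/18*(-1/16)*1338 + 598 = (1/288)*1338 + 598 = 223/48 + 598 = 28927/48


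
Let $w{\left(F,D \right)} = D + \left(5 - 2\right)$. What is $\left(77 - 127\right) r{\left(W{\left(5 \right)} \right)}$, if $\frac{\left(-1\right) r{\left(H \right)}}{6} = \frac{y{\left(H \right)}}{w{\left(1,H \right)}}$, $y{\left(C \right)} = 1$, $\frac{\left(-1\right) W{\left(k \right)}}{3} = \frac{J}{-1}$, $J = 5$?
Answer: $\frac{50}{3} \approx 16.667$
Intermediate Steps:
$W{\left(k \right)} = 15$ ($W{\left(k \right)} = - 3 \frac{5}{-1} = - 3 \cdot 5 \left(-1\right) = \left(-3\right) \left(-5\right) = 15$)
$w{\left(F,D \right)} = 3 + D$ ($w{\left(F,D \right)} = D + \left(5 - 2\right) = D + 3 = 3 + D$)
$r{\left(H \right)} = - \frac{6}{3 + H}$ ($r{\left(H \right)} = - 6 \cdot 1 \frac{1}{3 + H} = - \frac{6}{3 + H}$)
$\left(77 - 127\right) r{\left(W{\left(5 \right)} \right)} = \left(77 - 127\right) \left(- \frac{6}{3 + 15}\right) = - 50 \left(- \frac{6}{18}\right) = - 50 \left(\left(-6\right) \frac{1}{18}\right) = \left(-50\right) \left(- \frac{1}{3}\right) = \frac{50}{3}$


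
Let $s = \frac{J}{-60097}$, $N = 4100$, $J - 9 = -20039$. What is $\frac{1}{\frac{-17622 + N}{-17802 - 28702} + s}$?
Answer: $\frac{1397375444}{872053377} \approx 1.6024$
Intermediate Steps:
$J = -20030$ ($J = 9 - 20039 = -20030$)
$s = \frac{20030}{60097}$ ($s = - \frac{20030}{-60097} = \left(-20030\right) \left(- \frac{1}{60097}\right) = \frac{20030}{60097} \approx 0.33329$)
$\frac{1}{\frac{-17622 + N}{-17802 - 28702} + s} = \frac{1}{\frac{-17622 + 4100}{-17802 - 28702} + \frac{20030}{60097}} = \frac{1}{- \frac{13522}{-46504} + \frac{20030}{60097}} = \frac{1}{\left(-13522\right) \left(- \frac{1}{46504}\right) + \frac{20030}{60097}} = \frac{1}{\frac{6761}{23252} + \frac{20030}{60097}} = \frac{1}{\frac{872053377}{1397375444}} = \frac{1397375444}{872053377}$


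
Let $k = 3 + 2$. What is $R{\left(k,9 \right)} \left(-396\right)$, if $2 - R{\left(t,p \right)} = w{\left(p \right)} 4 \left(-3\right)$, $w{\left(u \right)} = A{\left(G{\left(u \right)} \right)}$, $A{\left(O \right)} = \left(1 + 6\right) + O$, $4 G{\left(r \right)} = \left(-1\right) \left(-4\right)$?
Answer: $-38808$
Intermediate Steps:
$G{\left(r \right)} = 1$ ($G{\left(r \right)} = \frac{\left(-1\right) \left(-4\right)}{4} = \frac{1}{4} \cdot 4 = 1$)
$k = 5$
$A{\left(O \right)} = 7 + O$
$w{\left(u \right)} = 8$ ($w{\left(u \right)} = 7 + 1 = 8$)
$R{\left(t,p \right)} = 98$ ($R{\left(t,p \right)} = 2 - 8 \cdot 4 \left(-3\right) = 2 - 32 \left(-3\right) = 2 - -96 = 2 + 96 = 98$)
$R{\left(k,9 \right)} \left(-396\right) = 98 \left(-396\right) = -38808$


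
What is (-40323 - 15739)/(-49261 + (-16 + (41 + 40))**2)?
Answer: 28031/22518 ≈ 1.2448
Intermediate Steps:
(-40323 - 15739)/(-49261 + (-16 + (41 + 40))**2) = -56062/(-49261 + (-16 + 81)**2) = -56062/(-49261 + 65**2) = -56062/(-49261 + 4225) = -56062/(-45036) = -56062*(-1/45036) = 28031/22518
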